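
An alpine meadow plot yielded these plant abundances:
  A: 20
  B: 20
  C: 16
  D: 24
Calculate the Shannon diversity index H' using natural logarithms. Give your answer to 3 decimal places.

Total N = 20+20+16+24 = 80, so the proportions are 0.25, 0.25, 0.2, 0.3 (working shown to 5 dp, full precision carried).
Each pᵢ ln pᵢ term: 0.25×(-1.38629)=-0.34657, 0.25×(-1.38629)=-0.34657, 0.2×(-1.60944)=-0.32189, 0.3×(-1.20397)=-0.36119.
Sum = -1.37623, so H' = 1.376.

1.376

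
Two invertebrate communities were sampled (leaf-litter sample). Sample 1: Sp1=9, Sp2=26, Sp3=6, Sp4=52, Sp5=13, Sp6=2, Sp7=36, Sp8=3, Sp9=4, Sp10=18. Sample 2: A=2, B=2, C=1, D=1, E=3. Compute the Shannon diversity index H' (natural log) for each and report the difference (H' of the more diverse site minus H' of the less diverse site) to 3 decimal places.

0.380

Sample 1: N=169, proportions 0.05325, 0.15385, 0.0355, 0.30769, 0.07692, 0.01183, 0.21302, 0.01775, 0.02367, 0.10651, giving H' = 1.90324 (working shown to 5 dp, full precision carried).
Sample 2: N=9, proportions 0.22222, 0.22222, 0.11111, 0.11111, 0.33333, giving H' = 1.52296.
Difference = |1.90324 − 1.52296| = 0.38028, i.e. 0.380 to 3 decimal places.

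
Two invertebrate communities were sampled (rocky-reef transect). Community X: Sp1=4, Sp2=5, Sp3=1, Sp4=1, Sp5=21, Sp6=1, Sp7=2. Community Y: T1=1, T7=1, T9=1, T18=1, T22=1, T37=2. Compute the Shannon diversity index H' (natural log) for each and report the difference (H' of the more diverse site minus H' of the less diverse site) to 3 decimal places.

0.447

Community X: N=35, proportions 0.11429, 0.14286, 0.02857, 0.02857, 0.6, 0.02857, 0.05714, giving H' = 1.30067 (working shown to 5 dp, full precision carried).
Community Y: N=7, proportions 0.14286, 0.14286, 0.14286, 0.14286, 0.14286, 0.28571, giving H' = 1.74787.
Difference = |1.30067 − 1.74787| = 0.44720, i.e. 0.447 to 3 decimal places.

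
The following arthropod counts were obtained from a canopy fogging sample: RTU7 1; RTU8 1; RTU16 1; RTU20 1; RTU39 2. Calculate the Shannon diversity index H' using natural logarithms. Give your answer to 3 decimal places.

Total N = 1+1+1+1+2 = 6, so the proportions are 0.16667, 0.16667, 0.16667, 0.16667, 0.33333 (working shown to 5 dp, full precision carried).
Each pᵢ ln pᵢ term: 0.16667×(-1.79176)=-0.29863, 0.16667×(-1.79176)=-0.29863, 0.16667×(-1.79176)=-0.29863, 0.16667×(-1.79176)=-0.29863, 0.33333×(-1.09861)=-0.36620.
Sum = -1.56071, so H' = 1.561.

1.561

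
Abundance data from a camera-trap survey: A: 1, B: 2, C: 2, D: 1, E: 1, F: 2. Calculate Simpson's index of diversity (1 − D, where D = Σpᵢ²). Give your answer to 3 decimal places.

0.815

Total N = 1+2+2+1+1+2 = 9, so the proportions are 0.11111, 0.22222, 0.22222, 0.11111, 0.11111, 0.22222 (working shown to 5 dp, full precision carried).
D = 0.11111² + 0.22222² + 0.22222² + 0.11111² + 0.11111² + 0.22222² = 0.01235 + 0.04938 + 0.04938 + 0.01235 + 0.01235 + 0.04938 = 0.18519.
So 1 − D = 0.81481, i.e. 0.815 to 3 decimal places.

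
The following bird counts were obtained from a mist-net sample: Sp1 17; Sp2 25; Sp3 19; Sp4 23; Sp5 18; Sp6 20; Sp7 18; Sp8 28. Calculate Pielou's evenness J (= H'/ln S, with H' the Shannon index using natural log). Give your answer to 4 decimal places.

Total N = 17+25+19+23+18+20+18+28 = 168, so the proportions are 0.10119, 0.14881, 0.113095, 0.136905, 0.107143, 0.119048, 0.107143, 0.166667 (working shown to 6 dp, full precision carried).
H' = −Σ pᵢ ln pᵢ = −((-0.231802) + (-0.283495) + (-0.246494) + (-0.272231) + (-0.239313) + (-0.253361) + (-0.239313) + (-0.298627)) = 2.064637.
With S = 8 species, ln S = 2.079442, so J = 2.064637/2.079442 = 0.992880, i.e. 0.9929 to 4 decimal places.

0.9929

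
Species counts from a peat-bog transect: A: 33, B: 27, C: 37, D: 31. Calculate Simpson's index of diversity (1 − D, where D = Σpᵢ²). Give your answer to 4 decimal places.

Total N = 33+27+37+31 = 128, so the proportions are 0.257812, 0.210938, 0.289062, 0.242188 (working shown to 6 dp, full precision carried).
D = 0.257812² + 0.210938² + 0.289062² + 0.242188² = 0.066467 + 0.044495 + 0.083557 + 0.058655 = 0.253174.
So 1 − D = 0.746826, i.e. 0.7468 to 4 decimal places.

0.7468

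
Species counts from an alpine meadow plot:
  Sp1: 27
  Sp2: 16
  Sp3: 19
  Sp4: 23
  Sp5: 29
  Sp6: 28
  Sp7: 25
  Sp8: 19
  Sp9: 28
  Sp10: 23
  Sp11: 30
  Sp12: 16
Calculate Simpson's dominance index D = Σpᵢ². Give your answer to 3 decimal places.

0.087

Total N = 27+16+19+23+29+28+25+19+28+23+30+16 = 283, so the proportions are 0.09541, 0.05654, 0.06714, 0.08127, 0.10247, 0.09894, 0.08834, 0.06714, 0.09894, 0.08127, 0.10601, 0.05654 (working shown to 5 dp, full precision carried).
D = 0.09541² + 0.05654² + 0.06714² + 0.08127² + 0.10247² + 0.09894² + 0.08834² + 0.06714² + 0.09894² + 0.08127² + 0.10601² + 0.05654² = 0.00910 + 0.00320 + 0.00451 + 0.00661 + 0.01050 + 0.00979 + 0.00780 + 0.00451 + 0.00979 + 0.00661 + 0.01124 + 0.00320 = 0.08684.
To 3 decimal places, D = 0.087.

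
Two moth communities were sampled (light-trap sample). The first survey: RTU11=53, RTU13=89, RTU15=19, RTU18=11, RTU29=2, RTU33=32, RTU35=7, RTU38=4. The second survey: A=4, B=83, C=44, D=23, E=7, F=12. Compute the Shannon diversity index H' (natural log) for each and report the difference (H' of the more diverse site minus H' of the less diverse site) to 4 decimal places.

0.2133

The first survey: N=217, proportions 0.24423963, 0.41013825, 0.0875576, 0.05069124, 0.00921659, 0.14746544, 0.03225806, 0.01843318, giving H' = 1.58408312 (working shown to 8 dp, full precision carried).
The second survey: N=173, proportions 0.02312139, 0.47976879, 0.25433526, 0.13294798, 0.04046243, 0.06936416, giving H' = 1.37080657.
Difference = |1.58408312 − 1.37080657| = 0.21327655, i.e. 0.2133 to 4 decimal places.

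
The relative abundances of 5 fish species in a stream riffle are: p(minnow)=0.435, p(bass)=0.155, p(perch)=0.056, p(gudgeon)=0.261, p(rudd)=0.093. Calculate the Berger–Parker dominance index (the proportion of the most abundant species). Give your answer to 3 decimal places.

0.435

The largest proportion is 0.435, i.e. d = 0.435 to 3 decimal places.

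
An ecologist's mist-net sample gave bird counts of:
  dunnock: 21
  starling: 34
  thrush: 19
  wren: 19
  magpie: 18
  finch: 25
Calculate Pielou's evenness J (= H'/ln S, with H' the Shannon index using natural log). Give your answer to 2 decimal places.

0.98

Total N = 21+34+19+19+18+25 = 136, so the proportions are 0.1544, 0.25, 0.1397, 0.1397, 0.1324, 0.1838 (working shown to 4 dp, full precision carried).
H' = −Σ pᵢ ln pᵢ = −((-0.2885) + (-0.3466) + (-0.2750) + (-0.2750) + (-0.2677) + (-0.3114)) = 1.7640.
With S = 6 species, ln S = 1.7918, so J = 1.7640/1.7918 = 0.9845, i.e. 0.98 to 2 decimal places.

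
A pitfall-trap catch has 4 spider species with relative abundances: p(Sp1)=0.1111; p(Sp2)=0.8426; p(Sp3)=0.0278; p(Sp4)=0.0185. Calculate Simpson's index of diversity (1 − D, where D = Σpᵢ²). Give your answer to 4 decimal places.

D = 0.1111² + 0.8426² + 0.0278² + 0.0185² = 0.012343 + 0.709975 + 0.000773 + 0.000342 = 0.723433 (working shown to 6 dp, full precision carried).
So 1 − D = 0.276567, i.e. 0.2766 to 4 decimal places.

0.2766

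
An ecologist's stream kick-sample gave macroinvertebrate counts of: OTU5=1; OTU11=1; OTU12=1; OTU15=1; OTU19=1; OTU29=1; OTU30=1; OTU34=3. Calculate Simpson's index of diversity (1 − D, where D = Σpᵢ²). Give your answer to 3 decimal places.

Total N = 1+1+1+1+1+1+1+3 = 10, so the proportions are 0.1, 0.1, 0.1, 0.1, 0.1, 0.1, 0.1, 0.3 (working shown to 5 dp, full precision carried).
D = 0.1² + 0.1² + 0.1² + 0.1² + 0.1² + 0.1² + 0.1² + 0.3² = 0.01000 + 0.01000 + 0.01000 + 0.01000 + 0.01000 + 0.01000 + 0.01000 + 0.09000 = 0.16000.
So 1 − D = 0.84000, i.e. 0.840 to 3 decimal places.

0.840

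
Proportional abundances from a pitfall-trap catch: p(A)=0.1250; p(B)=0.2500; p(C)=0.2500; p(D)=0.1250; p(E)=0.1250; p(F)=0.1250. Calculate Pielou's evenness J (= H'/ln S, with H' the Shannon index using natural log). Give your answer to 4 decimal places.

0.9671

H' = −Σ pᵢ ln pᵢ = −((-0.259930) + (-0.346574) + (-0.346574) + (-0.259930) + (-0.259930) + (-0.259930)) = 1.732868 (working shown to 6 dp, full precision carried).
With S = 6 species, ln S = 1.791759, so J = 1.732868/1.791759 = 0.967132, i.e. 0.9671 to 4 decimal places.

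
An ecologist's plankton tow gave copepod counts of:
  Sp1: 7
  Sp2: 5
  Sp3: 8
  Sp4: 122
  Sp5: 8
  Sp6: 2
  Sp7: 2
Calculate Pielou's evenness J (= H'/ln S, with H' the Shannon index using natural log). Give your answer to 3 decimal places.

0.440

Total N = 7+5+8+122+8+2+2 = 154, so the proportions are 0.04545, 0.03247, 0.05195, 0.79221, 0.05195, 0.01299, 0.01299 (working shown to 5 dp, full precision carried).
H' = −Σ pᵢ ln pᵢ = −((-0.14050) + (-0.11128) + (-0.15364) + (-0.18453) + (-0.15364) + (-0.05641) + (-0.05641)) = 0.85642.
With S = 7 species, ln S = 1.94591, so J = 0.85642/1.94591 = 0.44011, i.e. 0.440 to 3 decimal places.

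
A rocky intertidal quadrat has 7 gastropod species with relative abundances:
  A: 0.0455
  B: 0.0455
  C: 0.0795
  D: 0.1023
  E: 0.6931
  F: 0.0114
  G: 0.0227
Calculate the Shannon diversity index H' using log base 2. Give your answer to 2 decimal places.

Each pᵢ log₂ pᵢ term (working shown to 4 dp, full precision carried): 0.0455×(-4.4580)=-0.2028, 0.0455×(-4.4580)=-0.2028, 0.0795×(-3.6529)=-0.2904, 0.1023×(-3.2891)=-0.3365, 0.6931×(-0.5289)=-0.3666, 0.0114×(-6.4548)=-0.0736, 0.0227×(-5.4612)=-0.1240.
Sum = -1.5967, so H' = 1.60.

1.60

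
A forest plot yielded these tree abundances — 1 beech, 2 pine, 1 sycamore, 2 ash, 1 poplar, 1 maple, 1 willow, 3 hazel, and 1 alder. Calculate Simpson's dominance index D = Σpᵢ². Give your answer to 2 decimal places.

Total N = 1+2+1+2+1+1+1+3+1 = 13, so the proportions are 0.0769, 0.1538, 0.0769, 0.1538, 0.0769, 0.0769, 0.0769, 0.2308, 0.0769 (working shown to 4 dp, full precision carried).
D = 0.0769² + 0.1538² + 0.0769² + 0.1538² + 0.0769² + 0.0769² + 0.0769² + 0.2308² + 0.0769² = 0.0059 + 0.0237 + 0.0059 + 0.0237 + 0.0059 + 0.0059 + 0.0059 + 0.0533 + 0.0059 = 0.1361.
To 2 decimal places, D = 0.14.

0.14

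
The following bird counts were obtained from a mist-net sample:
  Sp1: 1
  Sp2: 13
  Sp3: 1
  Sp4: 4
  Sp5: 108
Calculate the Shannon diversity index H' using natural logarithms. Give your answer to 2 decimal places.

0.56

Total N = 1+13+1+4+108 = 127, so the proportions are 0.0079, 0.1024, 0.0079, 0.0315, 0.8504 (working shown to 4 dp, full precision carried).
Each pᵢ ln pᵢ term: 0.0079×(-4.8442)=-0.0381, 0.1024×(-2.2792)=-0.2333, 0.0079×(-4.8442)=-0.0381, 0.0315×(-3.4579)=-0.1089, 0.8504×(-0.1621)=-0.1378.
Sum = -0.5563, so H' = 0.56.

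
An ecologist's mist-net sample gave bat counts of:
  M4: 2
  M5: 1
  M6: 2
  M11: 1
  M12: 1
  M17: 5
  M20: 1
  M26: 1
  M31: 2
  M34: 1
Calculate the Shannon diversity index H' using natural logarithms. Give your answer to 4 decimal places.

2.1152

Total N = 2+1+2+1+1+5+1+1+2+1 = 17, so the proportions are 0.117647, 0.058824, 0.117647, 0.058824, 0.058824, 0.294118, 0.058824, 0.058824, 0.117647, 0.058824 (working shown to 6 dp, full precision carried).
Each pᵢ ln pᵢ term: 0.117647×(-2.140066)=-0.251772, 0.058824×(-2.833213)=-0.166660, 0.117647×(-2.140066)=-0.251772, 0.058824×(-2.833213)=-0.166660, 0.058824×(-2.833213)=-0.166660, 0.294118×(-1.223775)=-0.359934, 0.058824×(-2.833213)=-0.166660, 0.058824×(-2.833213)=-0.166660, 0.117647×(-2.140066)=-0.251772, 0.058824×(-2.833213)=-0.166660.
Sum = -2.115209, so H' = 2.1152.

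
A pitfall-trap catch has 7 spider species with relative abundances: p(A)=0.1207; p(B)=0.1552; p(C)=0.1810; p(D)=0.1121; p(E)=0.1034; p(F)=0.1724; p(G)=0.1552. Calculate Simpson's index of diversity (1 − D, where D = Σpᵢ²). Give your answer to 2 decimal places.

0.85

D = 0.1207² + 0.1552² + 0.181² + 0.1121² + 0.1034² + 0.1724² + 0.1552² = 0.0146 + 0.0241 + 0.0328 + 0.0126 + 0.0107 + 0.0297 + 0.0241 = 0.1485 (working shown to 4 dp, full precision carried).
So 1 − D = 0.8515, i.e. 0.85 to 2 decimal places.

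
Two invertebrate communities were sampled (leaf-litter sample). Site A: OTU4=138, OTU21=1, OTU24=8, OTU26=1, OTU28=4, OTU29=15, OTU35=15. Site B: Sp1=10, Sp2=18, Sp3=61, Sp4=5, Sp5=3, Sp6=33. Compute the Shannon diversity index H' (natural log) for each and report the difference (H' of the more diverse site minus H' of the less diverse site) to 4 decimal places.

0.4867

Site A: N=182, proportions 0.75824176, 0.00549451, 0.04395604, 0.00549451, 0.02197802, 0.08241758, 0.08241758, giving H' = 0.89970326 (working shown to 8 dp, full precision carried).
Site B: N=130, proportions 0.07692308, 0.13846154, 0.46923077, 0.03846154, 0.02307692, 0.25384615, giving H' = 1.38642965.
Difference = |0.89970326 − 1.38642965| = 0.48672639, i.e. 0.4867 to 4 decimal places.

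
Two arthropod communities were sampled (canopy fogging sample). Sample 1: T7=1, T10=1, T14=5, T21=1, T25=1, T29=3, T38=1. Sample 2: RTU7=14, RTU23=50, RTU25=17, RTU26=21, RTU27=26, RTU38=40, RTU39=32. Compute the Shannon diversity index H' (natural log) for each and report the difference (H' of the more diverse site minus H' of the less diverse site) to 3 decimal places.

Sample 1: N=13, proportions 0.07692, 0.07692, 0.38462, 0.07692, 0.07692, 0.23077, 0.07692, giving H' = 1.69241 (working shown to 5 dp, full precision carried).
Sample 2: N=200, proportions 0.07, 0.25, 0.085, 0.105, 0.13, 0.2, 0.16, giving H' = 1.85923.
Difference = |1.69241 − 1.85923| = 0.16682, i.e. 0.167 to 3 decimal places.

0.167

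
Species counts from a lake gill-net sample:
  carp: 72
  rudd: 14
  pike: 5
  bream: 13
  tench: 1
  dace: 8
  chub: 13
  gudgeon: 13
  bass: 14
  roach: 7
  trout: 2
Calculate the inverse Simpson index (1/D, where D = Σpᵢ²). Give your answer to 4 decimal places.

4.2152

Total N = 72+14+5+13+1+8+13+13+14+7+2 = 162, so the proportions are 0.44444444, 0.08641975, 0.0308642, 0.08024691, 0.00617284, 0.04938272, 0.08024691, 0.08024691, 0.08641975, 0.04320988, 0.01234568 (working shown to 8 dp, full precision carried).
D = 0.44444444² + 0.08641975² + 0.0308642² + 0.08024691² + 0.00617284² + 0.04938272² + 0.08024691² + 0.08024691² + 0.08641975² + 0.04320988² + 0.01234568² = 0.19753086 + 0.00746837 + 0.00095260 + 0.00643957 + 0.00003810 + 0.00243865 + 0.00643957 + 0.00643957 + 0.00746837 + 0.00186709 + 0.00015242 = 0.23723518.
So 1/D = 4.215226, i.e. 4.2152 to 4 decimal places.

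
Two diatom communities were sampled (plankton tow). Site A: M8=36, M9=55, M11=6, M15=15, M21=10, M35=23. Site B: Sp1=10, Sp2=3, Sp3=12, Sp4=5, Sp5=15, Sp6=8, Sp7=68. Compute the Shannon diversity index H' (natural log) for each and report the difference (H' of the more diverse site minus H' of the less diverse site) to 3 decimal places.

Site A: N=145, proportions 0.24828, 0.37931, 0.04138, 0.10345, 0.06897, 0.15862, giving H' = 1.55657 (working shown to 5 dp, full precision carried).
Site B: N=121, proportions 0.08264, 0.02479, 0.09917, 0.04132, 0.12397, 0.06612, 0.56198, giving H' = 1.42083.
Difference = |1.55657 − 1.42083| = 0.13574, i.e. 0.136 to 3 decimal places.

0.136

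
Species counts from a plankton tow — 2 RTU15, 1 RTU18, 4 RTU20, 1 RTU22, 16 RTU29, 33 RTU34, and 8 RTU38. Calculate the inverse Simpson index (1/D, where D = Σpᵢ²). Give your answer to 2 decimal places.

2.95

Total N = 2+1+4+1+16+33+8 = 65, so the proportions are 0.03077, 0.01538, 0.06154, 0.01538, 0.24615, 0.50769, 0.12308 (working shown to 5 dp, full precision carried).
D = 0.03077² + 0.01538² + 0.06154² + 0.01538² + 0.24615² + 0.50769² + 0.12308² = 0.00095 + 0.00024 + 0.00379 + 0.00024 + 0.06059 + 0.25775 + 0.01515 = 0.33870.
So 1/D = 2.9525, i.e. 2.95 to 2 decimal places.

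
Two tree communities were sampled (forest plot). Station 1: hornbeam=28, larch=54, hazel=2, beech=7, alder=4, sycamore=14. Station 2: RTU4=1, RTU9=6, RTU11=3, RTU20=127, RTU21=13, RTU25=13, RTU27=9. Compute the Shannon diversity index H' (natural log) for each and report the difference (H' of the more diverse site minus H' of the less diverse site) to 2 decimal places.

0.35

Station 1: N=109, proportions 0.256881, 0.495413, 0.018349, 0.06422, 0.036697, 0.12844, giving H' = 1.331655 (working shown to 6 dp, full precision carried).
Station 2: N=172, proportions 0.005814, 0.034884, 0.017442, 0.738372, 0.075581, 0.075581, 0.052326, giving H' = 0.986321.
Difference = |1.331655 − 0.986321| = 0.345334, i.e. 0.35 to 2 decimal places.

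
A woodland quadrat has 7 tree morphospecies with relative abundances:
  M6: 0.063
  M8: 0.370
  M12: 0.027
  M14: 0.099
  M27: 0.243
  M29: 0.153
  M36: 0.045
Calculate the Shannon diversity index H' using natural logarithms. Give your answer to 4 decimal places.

Each pᵢ ln pᵢ term (working shown to 6 dp, full precision carried): 0.063×(-2.764621)=-0.174171, 0.37×(-0.994252)=-0.367873, 0.027×(-3.611918)=-0.097522, 0.099×(-2.312635)=-0.228951, 0.243×(-1.414694)=-0.343771, 0.153×(-1.877317)=-0.287230, 0.045×(-3.101093)=-0.139549.
Sum = -1.639066, so H' = 1.6391.

1.6391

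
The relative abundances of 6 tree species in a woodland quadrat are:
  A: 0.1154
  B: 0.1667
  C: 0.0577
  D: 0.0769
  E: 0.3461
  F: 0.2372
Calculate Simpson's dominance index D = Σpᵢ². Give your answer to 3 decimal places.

D = 0.1154² + 0.1667² + 0.0577² + 0.0769² + 0.3461² + 0.2372² = 0.01332 + 0.02779 + 0.00333 + 0.00591 + 0.11979 + 0.05626 = 0.22640 (working shown to 5 dp, full precision carried).
To 3 decimal places, D = 0.226.

0.226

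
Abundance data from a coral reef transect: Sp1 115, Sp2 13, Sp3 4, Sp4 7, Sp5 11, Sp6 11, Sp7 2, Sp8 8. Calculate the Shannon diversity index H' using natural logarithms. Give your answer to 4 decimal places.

1.2297

Total N = 115+13+4+7+11+11+2+8 = 171, so the proportions are 0.672515, 0.076023, 0.023392, 0.040936, 0.064327, 0.064327, 0.011696, 0.046784 (working shown to 6 dp, full precision carried).
Each pᵢ ln pᵢ term: 0.672515×(-0.396731)=-0.266808, 0.076023×(-2.576714)=-0.195891, 0.023392×(-3.755369)=-0.087845, 0.040936×(-3.195753)=-0.130820, 0.064327×(-2.743768)=-0.176500, 0.064327×(-2.743768)=-0.176500, 0.011696×(-4.448516)=-0.052029, 0.046784×(-3.062222)=-0.143262.
Sum = -1.229654, so H' = 1.2297.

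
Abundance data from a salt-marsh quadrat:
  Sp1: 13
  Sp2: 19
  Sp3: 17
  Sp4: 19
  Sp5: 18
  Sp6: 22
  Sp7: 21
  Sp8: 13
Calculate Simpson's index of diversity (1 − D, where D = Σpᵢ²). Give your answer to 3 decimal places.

0.871

Total N = 13+19+17+19+18+22+21+13 = 142, so the proportions are 0.09155, 0.1338, 0.11972, 0.1338, 0.12676, 0.15493, 0.14789, 0.09155 (working shown to 5 dp, full precision carried).
D = 0.09155² + 0.1338² + 0.11972² + 0.1338² + 0.12676² + 0.15493² + 0.14789² + 0.09155² = 0.00838 + 0.01790 + 0.01433 + 0.01790 + 0.01607 + 0.02400 + 0.02187 + 0.00838 = 0.12884.
So 1 − D = 0.87116, i.e. 0.871 to 3 decimal places.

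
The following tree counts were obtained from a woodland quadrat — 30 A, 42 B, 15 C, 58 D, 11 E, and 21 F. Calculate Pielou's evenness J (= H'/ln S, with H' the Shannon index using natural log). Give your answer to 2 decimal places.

Total N = 30+42+15+58+11+21 = 177, so the proportions are 0.1695, 0.2373, 0.0847, 0.3277, 0.0621, 0.1186 (working shown to 4 dp, full precision carried).
H' = −Σ pᵢ ln pᵢ = −((-0.3008) + (-0.3413) + (-0.2092) + (-0.3656) + (-0.1727) + (-0.2529)) = 1.6425.
With S = 6 species, ln S = 1.7918, so J = 1.6425/1.7918 = 0.9167, i.e. 0.92 to 2 decimal places.

0.92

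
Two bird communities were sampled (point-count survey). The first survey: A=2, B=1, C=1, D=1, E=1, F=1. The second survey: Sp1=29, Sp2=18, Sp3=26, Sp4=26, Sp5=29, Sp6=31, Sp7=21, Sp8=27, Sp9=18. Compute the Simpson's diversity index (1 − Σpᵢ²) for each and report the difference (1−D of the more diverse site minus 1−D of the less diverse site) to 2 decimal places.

0.07

The first survey: N=7, proportions 0.28571, 0.14286, 0.14286, 0.14286, 0.14286, 0.14286, giving 1−D = 0.81633 (working shown to 5 dp, full precision carried).
The second survey: N=225, proportions 0.12889, 0.08, 0.11556, 0.11556, 0.12889, 0.13778, 0.09333, 0.12, 0.08, giving 1−D = 0.88518.
Difference = |0.81633 − 0.88518| = 0.06885, i.e. 0.07 to 2 decimal places.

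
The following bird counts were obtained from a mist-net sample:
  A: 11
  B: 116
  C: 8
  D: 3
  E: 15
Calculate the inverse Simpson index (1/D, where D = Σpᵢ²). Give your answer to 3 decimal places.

Total N = 11+116+8+3+15 = 153, so the proportions are 0.071895, 0.75817, 0.052288, 0.019608, 0.098039 (working shown to 6 dp, full precision carried).
D = 0.071895² + 0.75817² + 0.052288² + 0.019608² + 0.098039² = 0.005169 + 0.574822 + 0.002734 + 0.000384 + 0.009612 = 0.592721.
So 1/D = 1.68714, i.e. 1.687 to 3 decimal places.

1.687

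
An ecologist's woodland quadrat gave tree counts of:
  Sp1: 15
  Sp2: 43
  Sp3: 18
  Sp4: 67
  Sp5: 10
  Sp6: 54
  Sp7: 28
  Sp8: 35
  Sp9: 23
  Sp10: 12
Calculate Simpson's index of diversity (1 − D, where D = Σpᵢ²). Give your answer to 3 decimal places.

Total N = 15+43+18+67+10+54+28+35+23+12 = 305, so the proportions are 0.04918, 0.14098, 0.05902, 0.21967, 0.03279, 0.17705, 0.0918, 0.11475, 0.07541, 0.03934 (working shown to 5 dp, full precision carried).
D = 0.04918² + 0.14098² + 0.05902² + 0.21967² + 0.03279² + 0.17705² + 0.0918² + 0.11475² + 0.07541² + 0.03934² = 0.00242 + 0.01988 + 0.00348 + 0.04826 + 0.00107 + 0.03135 + 0.00843 + 0.01317 + 0.00569 + 0.00155 = 0.13529.
So 1 − D = 0.86471, i.e. 0.865 to 3 decimal places.

0.865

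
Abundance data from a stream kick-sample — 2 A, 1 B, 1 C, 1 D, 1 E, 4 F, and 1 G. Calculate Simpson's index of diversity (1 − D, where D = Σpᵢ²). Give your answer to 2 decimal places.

Total N = 2+1+1+1+1+4+1 = 11, so the proportions are 0.1818, 0.0909, 0.0909, 0.0909, 0.0909, 0.3636, 0.0909 (working shown to 4 dp, full precision carried).
D = 0.1818² + 0.0909² + 0.0909² + 0.0909² + 0.0909² + 0.3636² + 0.0909² = 0.0331 + 0.0083 + 0.0083 + 0.0083 + 0.0083 + 0.1322 + 0.0083 = 0.2066.
So 1 − D = 0.7934, i.e. 0.79 to 2 decimal places.

0.79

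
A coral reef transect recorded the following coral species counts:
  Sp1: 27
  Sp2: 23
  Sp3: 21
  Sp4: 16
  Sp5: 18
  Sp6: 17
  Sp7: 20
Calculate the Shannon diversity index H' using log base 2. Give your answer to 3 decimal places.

Total N = 27+23+21+16+18+17+20 = 142, so the proportions are 0.19014, 0.16197, 0.14789, 0.11268, 0.12676, 0.11972, 0.14085 (working shown to 5 dp, full precision carried).
Each pᵢ log₂ pᵢ term: 0.19014×(-2.39486)=-0.45536, 0.16197×(-2.62619)=-0.42537, 0.14789×(-2.75743)=-0.40779, 0.11268×(-3.14975)=-0.35490, 0.12676×(-2.97982)=-0.37772, 0.11972×(-3.06228)=-0.36661, 0.14085×(-2.82782)=-0.39828.
Sum = -2.78604, so H' = 2.786.

2.786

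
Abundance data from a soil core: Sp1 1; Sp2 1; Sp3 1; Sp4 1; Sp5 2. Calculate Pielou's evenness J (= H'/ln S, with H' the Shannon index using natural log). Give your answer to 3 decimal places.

Total N = 1+1+1+1+2 = 6, so the proportions are 0.16667, 0.16667, 0.16667, 0.16667, 0.33333 (working shown to 5 dp, full precision carried).
H' = −Σ pᵢ ln pᵢ = −((-0.29863) + (-0.29863) + (-0.29863) + (-0.29863) + (-0.36620)) = 1.56071.
With S = 5 species, ln S = 1.60944, so J = 1.56071/1.60944 = 0.96972, i.e. 0.970 to 3 decimal places.

0.970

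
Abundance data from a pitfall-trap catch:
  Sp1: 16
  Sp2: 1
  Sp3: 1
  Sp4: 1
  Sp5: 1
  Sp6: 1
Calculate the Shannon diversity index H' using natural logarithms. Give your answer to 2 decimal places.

Total N = 16+1+1+1+1+1 = 21, so the proportions are 0.7619, 0.0476, 0.0476, 0.0476, 0.0476, 0.0476 (working shown to 4 dp, full precision carried).
Each pᵢ ln pᵢ term: 0.7619×(-0.2719)=-0.2072, 0.0476×(-3.0445)=-0.1450, 0.0476×(-3.0445)=-0.1450, 0.0476×(-3.0445)=-0.1450, 0.0476×(-3.0445)=-0.1450, 0.0476×(-3.0445)=-0.1450.
Sum = -0.9321, so H' = 0.93.

0.93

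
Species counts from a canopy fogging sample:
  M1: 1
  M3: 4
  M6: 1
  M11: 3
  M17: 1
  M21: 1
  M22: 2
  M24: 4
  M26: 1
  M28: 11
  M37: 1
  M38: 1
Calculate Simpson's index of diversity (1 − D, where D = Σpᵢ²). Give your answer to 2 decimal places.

0.82

Total N = 1+4+1+3+1+1+2+4+1+11+1+1 = 31, so the proportions are 0.0323, 0.129, 0.0323, 0.0968, 0.0323, 0.0323, 0.0645, 0.129, 0.0323, 0.3548, 0.0323, 0.0323 (working shown to 4 dp, full precision carried).
D = 0.0323² + 0.129² + 0.0323² + 0.0968² + 0.0323² + 0.0323² + 0.0645² + 0.129² + 0.0323² + 0.3548² + 0.0323² + 0.0323² = 0.0010 + 0.0166 + 0.0010 + 0.0094 + 0.0010 + 0.0010 + 0.0042 + 0.0166 + 0.0010 + 0.1259 + 0.0010 + 0.0010 = 0.1800.
So 1 − D = 0.8200, i.e. 0.82 to 2 decimal places.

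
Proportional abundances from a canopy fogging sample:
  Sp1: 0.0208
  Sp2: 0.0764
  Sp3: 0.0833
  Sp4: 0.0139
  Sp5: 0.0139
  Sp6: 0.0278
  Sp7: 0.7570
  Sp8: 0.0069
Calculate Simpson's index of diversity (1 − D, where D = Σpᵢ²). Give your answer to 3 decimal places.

0.413

D = 0.0208² + 0.0764² + 0.0833² + 0.0139² + 0.0139² + 0.0278² + 0.757² + 0.0069² = 0.00043 + 0.00584 + 0.00694 + 0.00019 + 0.00019 + 0.00077 + 0.57305 + 0.00005 = 0.58746 (working shown to 5 dp, full precision carried).
So 1 − D = 0.41254, i.e. 0.413 to 3 decimal places.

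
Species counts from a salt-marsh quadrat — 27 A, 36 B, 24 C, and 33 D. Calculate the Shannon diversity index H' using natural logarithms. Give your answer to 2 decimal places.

1.37

Total N = 27+36+24+33 = 120, so the proportions are 0.225, 0.3, 0.2, 0.275 (working shown to 4 dp, full precision carried).
Each pᵢ ln pᵢ term: 0.225×(-1.4917)=-0.3356, 0.3×(-1.2040)=-0.3612, 0.2×(-1.6094)=-0.3219, 0.275×(-1.2910)=-0.3550.
Sum = -1.3737, so H' = 1.37.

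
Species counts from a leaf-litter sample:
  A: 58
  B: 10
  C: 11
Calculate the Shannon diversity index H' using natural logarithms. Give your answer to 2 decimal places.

Total N = 58+10+11 = 79, so the proportions are 0.7342, 0.1266, 0.1392 (working shown to 4 dp, full precision carried).
Each pᵢ ln pᵢ term: 0.7342×(-0.3090)=-0.2269, 0.1266×(-2.0669)=-0.2616, 0.1392×(-1.9716)=-0.2745.
Sum = -0.7630, so H' = 0.76.

0.76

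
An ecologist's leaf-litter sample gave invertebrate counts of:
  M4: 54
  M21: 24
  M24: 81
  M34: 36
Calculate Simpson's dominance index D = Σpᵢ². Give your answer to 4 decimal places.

0.2985

Total N = 54+24+81+36 = 195, so the proportions are 0.276923, 0.123077, 0.415385, 0.184615 (working shown to 6 dp, full precision carried).
D = 0.276923² + 0.123077² + 0.415385² + 0.184615² = 0.076686 + 0.015148 + 0.172544 + 0.034083 = 0.298462.
To 4 decimal places, D = 0.2985.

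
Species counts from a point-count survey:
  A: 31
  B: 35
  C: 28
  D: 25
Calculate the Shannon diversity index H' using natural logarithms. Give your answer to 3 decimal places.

1.379

Total N = 31+35+28+25 = 119, so the proportions are 0.2605, 0.29412, 0.23529, 0.21008 (working shown to 5 dp, full precision carried).
Each pᵢ ln pᵢ term: 0.2605×(-1.34514)=-0.35041, 0.29412×(-1.22378)=-0.35993, 0.23529×(-1.44692)=-0.34045, 0.21008×(-1.56025)=-0.32778.
Sum = -1.37858, so H' = 1.379.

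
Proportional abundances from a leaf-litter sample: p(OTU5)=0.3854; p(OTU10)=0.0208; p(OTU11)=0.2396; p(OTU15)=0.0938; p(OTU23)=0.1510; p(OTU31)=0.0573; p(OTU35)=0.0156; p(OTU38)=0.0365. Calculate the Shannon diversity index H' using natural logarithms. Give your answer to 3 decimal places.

1.647

Each pᵢ ln pᵢ term (working shown to 5 dp, full precision carried): 0.3854×(-0.95347)=-0.36747, 0.0208×(-3.87280)=-0.08055, 0.2396×(-1.42878)=-0.34234, 0.0938×(-2.36659)=-0.22199, 0.151×(-1.89048)=-0.28546, 0.0573×(-2.85945)=-0.16385, 0.0156×(-4.16048)=-0.06490, 0.0365×(-3.31044)=-0.12083.
Sum = -1.64739, so H' = 1.647.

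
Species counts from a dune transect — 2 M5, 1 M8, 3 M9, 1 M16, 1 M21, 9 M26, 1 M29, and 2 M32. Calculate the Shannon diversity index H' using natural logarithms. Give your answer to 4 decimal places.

1.7036

Total N = 2+1+3+1+1+9+1+2 = 20, so the proportions are 0.1, 0.05, 0.15, 0.05, 0.05, 0.45, 0.05, 0.1 (working shown to 6 dp, full precision carried).
Each pᵢ ln pᵢ term: 0.1×(-2.302585)=-0.230259, 0.05×(-2.995732)=-0.149787, 0.15×(-1.897120)=-0.284568, 0.05×(-2.995732)=-0.149787, 0.05×(-2.995732)=-0.149787, 0.45×(-0.798508)=-0.359328, 0.05×(-2.995732)=-0.149787, 0.1×(-2.302585)=-0.230259.
Sum = -1.703560, so H' = 1.7036.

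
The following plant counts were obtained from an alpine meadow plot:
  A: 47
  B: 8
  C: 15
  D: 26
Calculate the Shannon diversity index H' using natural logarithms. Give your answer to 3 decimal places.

1.201

Total N = 47+8+15+26 = 96, so the proportions are 0.48958, 0.08333, 0.15625, 0.27083 (working shown to 5 dp, full precision carried).
Each pᵢ ln pᵢ term: 0.48958×(-0.71420)=-0.34966, 0.08333×(-2.48491)=-0.20708, 0.15625×(-1.85630)=-0.29005, 0.27083×(-1.30625)=-0.35378.
Sum = -1.20056, so H' = 1.201.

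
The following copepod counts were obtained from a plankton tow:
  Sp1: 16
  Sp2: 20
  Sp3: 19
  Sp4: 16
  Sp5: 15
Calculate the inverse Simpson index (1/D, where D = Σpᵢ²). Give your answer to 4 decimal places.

4.9372

Total N = 16+20+19+16+15 = 86, so the proportions are 0.186046512, 0.23255814, 0.220930233, 0.186046512, 0.174418605 (working shown to 9 dp, full precision carried).
D = 0.186046512² + 0.23255814² + 0.220930233² + 0.186046512² + 0.174418605² = 0.034613304 + 0.054083288 + 0.048810168 + 0.034613304 + 0.030421850 = 0.202541915.
So 1/D = 4.9372497, i.e. 4.9372 to 4 decimal places.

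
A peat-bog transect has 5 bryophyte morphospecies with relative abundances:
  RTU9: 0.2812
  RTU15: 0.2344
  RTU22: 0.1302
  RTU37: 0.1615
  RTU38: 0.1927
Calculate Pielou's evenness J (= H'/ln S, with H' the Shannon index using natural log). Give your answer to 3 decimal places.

H' = −Σ pᵢ ln pᵢ = −((-0.35676) + (-0.34005) + (-0.26544) + (-0.29445) + (-0.31730)) = 1.57400 (working shown to 5 dp, full precision carried).
With S = 5 species, ln S = 1.60944, so J = 1.57400/1.60944 = 0.97798, i.e. 0.978 to 3 decimal places.

0.978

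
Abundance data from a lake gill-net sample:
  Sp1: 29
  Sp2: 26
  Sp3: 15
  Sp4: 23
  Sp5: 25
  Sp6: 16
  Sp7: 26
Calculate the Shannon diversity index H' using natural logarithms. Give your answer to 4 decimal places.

1.9212

Total N = 29+26+15+23+25+16+26 = 160, so the proportions are 0.18125, 0.1625, 0.09375, 0.14375, 0.15625, 0.1, 0.1625 (working shown to 6 dp, full precision carried).
Each pᵢ ln pᵢ term: 0.18125×(-1.707878)=-0.309553, 0.1625×(-1.817077)=-0.295275, 0.09375×(-2.367124)=-0.221918, 0.14375×(-1.939680)=-0.278829, 0.15625×(-1.856298)=-0.290047, 0.1×(-2.302585)=-0.230259, 0.1625×(-1.817077)=-0.295275.
Sum = -1.921155, so H' = 1.9212.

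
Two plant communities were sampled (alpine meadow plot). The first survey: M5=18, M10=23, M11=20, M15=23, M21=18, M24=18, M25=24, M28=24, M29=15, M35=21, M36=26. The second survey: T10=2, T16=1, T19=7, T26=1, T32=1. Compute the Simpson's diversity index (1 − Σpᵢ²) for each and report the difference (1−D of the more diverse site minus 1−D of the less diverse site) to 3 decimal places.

0.296

The first survey: N=230, proportions 0.07826, 0.1, 0.08696, 0.1, 0.07826, 0.07826, 0.10435, 0.10435, 0.06522, 0.0913, 0.11304, giving 1−D = 0.90692 (working shown to 5 dp, full precision carried).
The second survey: N=12, proportions 0.16667, 0.08333, 0.58333, 0.08333, 0.08333, giving 1−D = 0.61111.
Difference = |0.90692 − 0.61111| = 0.29581, i.e. 0.296 to 3 decimal places.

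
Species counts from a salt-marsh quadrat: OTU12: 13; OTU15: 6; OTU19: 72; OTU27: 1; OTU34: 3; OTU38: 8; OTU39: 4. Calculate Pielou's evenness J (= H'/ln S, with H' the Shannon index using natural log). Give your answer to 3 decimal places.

0.588

Total N = 13+6+72+1+3+8+4 = 107, so the proportions are 0.1215, 0.05607, 0.6729, 0.00935, 0.02804, 0.07477, 0.03738 (working shown to 5 dp, full precision carried).
H' = −Σ pᵢ ln pᵢ = −((-0.25610) + (-0.16156) + (-0.26658) + (-0.04367) + (-0.10021) + (-0.19390) + (-0.12286)) = 1.14487.
With S = 7 species, ln S = 1.94591, so J = 1.14487/1.94591 = 0.58835, i.e. 0.588 to 3 decimal places.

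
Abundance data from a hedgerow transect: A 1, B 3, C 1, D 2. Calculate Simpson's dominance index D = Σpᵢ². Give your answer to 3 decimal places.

Total N = 1+3+1+2 = 7, so the proportions are 0.14286, 0.42857, 0.14286, 0.28571 (working shown to 5 dp, full precision carried).
D = 0.14286² + 0.42857² + 0.14286² + 0.28571² = 0.02041 + 0.18367 + 0.02041 + 0.08163 = 0.30612.
To 3 decimal places, D = 0.306.

0.306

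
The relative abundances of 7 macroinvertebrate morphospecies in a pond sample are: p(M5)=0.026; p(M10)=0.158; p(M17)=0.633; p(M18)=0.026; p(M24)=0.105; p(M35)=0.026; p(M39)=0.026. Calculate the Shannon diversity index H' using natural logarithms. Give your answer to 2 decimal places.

Each pᵢ ln pᵢ term (working shown to 4 dp, full precision carried): 0.026×(-3.6497)=-0.0949, 0.158×(-1.8452)=-0.2915, 0.633×(-0.4573)=-0.2895, 0.026×(-3.6497)=-0.0949, 0.105×(-2.2538)=-0.2366, 0.026×(-3.6497)=-0.0949, 0.026×(-3.6497)=-0.0949.
Sum = -1.1972, so H' = 1.20.

1.20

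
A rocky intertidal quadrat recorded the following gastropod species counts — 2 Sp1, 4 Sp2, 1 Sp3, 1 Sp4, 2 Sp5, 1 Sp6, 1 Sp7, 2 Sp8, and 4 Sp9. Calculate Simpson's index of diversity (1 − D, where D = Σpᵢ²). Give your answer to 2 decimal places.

Total N = 2+4+1+1+2+1+1+2+4 = 18, so the proportions are 0.1111, 0.2222, 0.0556, 0.0556, 0.1111, 0.0556, 0.0556, 0.1111, 0.2222 (working shown to 4 dp, full precision carried).
D = 0.1111² + 0.2222² + 0.0556² + 0.0556² + 0.1111² + 0.0556² + 0.0556² + 0.1111² + 0.2222² = 0.0123 + 0.0494 + 0.0031 + 0.0031 + 0.0123 + 0.0031 + 0.0031 + 0.0123 + 0.0494 = 0.1481.
So 1 − D = 0.8519, i.e. 0.85 to 2 decimal places.

0.85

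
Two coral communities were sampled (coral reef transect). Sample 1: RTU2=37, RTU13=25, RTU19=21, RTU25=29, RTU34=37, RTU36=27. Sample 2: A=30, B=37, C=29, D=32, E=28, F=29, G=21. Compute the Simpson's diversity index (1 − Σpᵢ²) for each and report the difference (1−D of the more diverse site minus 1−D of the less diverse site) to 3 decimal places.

Sample 1: N=176, proportions 0.21023, 0.14205, 0.11932, 0.16477, 0.21023, 0.15341, giving 1−D = 0.82651 (working shown to 5 dp, full precision carried).
Sample 2: N=206, proportions 0.14563, 0.17961, 0.14078, 0.15534, 0.13592, 0.14078, 0.10194, giving 1−D = 0.85390.
Difference = |0.82651 − 0.85390| = 0.02739, i.e. 0.027 to 3 decimal places.

0.027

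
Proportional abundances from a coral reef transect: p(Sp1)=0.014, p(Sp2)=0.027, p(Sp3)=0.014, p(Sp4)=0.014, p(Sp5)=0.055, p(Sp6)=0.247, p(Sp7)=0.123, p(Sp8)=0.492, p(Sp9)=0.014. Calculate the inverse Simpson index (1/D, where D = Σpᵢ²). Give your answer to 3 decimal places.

D = 0.014² + 0.027² + 0.014² + 0.014² + 0.055² + 0.247² + 0.123² + 0.492² + 0.014² = 0.000196 + 0.000729 + 0.000196 + 0.000196 + 0.003025 + 0.061009 + 0.015129 + 0.242064 + 0.000196 = 0.322740 (working shown to 6 dp, full precision carried).
So 1/D = 3.09847, i.e. 3.098 to 3 decimal places.

3.098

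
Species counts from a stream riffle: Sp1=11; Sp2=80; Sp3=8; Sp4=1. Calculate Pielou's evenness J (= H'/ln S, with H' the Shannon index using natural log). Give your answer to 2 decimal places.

0.48

Total N = 11+80+8+1 = 100, so the proportions are 0.11, 0.8, 0.08, 0.01 (working shown to 4 dp, full precision carried).
H' = −Σ pᵢ ln pᵢ = −((-0.2428) + (-0.1785) + (-0.2021) + (-0.0461)) = 0.6694.
With S = 4 species, ln S = 1.3863, so J = 0.6694/1.3863 = 0.4829, i.e. 0.48 to 2 decimal places.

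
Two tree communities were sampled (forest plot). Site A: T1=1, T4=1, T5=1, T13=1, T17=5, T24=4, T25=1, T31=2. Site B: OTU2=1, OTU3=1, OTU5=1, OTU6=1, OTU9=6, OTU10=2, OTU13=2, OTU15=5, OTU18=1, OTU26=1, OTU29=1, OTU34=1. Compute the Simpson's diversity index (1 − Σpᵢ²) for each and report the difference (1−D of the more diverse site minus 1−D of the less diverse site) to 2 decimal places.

Site A: N=16, proportions 0.0625, 0.0625, 0.0625, 0.0625, 0.3125, 0.25, 0.0625, 0.125, giving 1−D = 0.80469 (working shown to 5 dp, full precision carried).
Site B: N=23, proportions 0.04348, 0.04348, 0.04348, 0.04348, 0.26087, 0.08696, 0.08696, 0.21739, 0.04348, 0.04348, 0.04348, 0.04348, giving 1−D = 0.85444.
Difference = |0.80469 − 0.85444| = 0.04975, i.e. 0.05 to 2 decimal places.

0.05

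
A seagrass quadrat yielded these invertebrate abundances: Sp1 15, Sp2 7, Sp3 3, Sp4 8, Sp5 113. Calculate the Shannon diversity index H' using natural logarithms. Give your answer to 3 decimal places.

Total N = 15+7+3+8+113 = 146, so the proportions are 0.10274, 0.04795, 0.02055, 0.05479, 0.77397 (working shown to 5 dp, full precision carried).
Each pᵢ ln pᵢ term: 0.10274×(-2.27556)=-0.23379, 0.04795×(-3.03770)=-0.14564, 0.02055×(-3.88499)=-0.07983, 0.05479×(-2.90417)=-0.15913, 0.77397×(-0.25622)=-0.19831.
Sum = -0.81670, so H' = 0.817.

0.817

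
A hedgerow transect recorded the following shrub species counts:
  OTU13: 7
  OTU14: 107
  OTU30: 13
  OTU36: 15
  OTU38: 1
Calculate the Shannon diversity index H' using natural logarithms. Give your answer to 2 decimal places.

Total N = 7+107+13+15+1 = 143, so the proportions are 0.049, 0.7483, 0.0909, 0.1049, 0.007 (working shown to 4 dp, full precision carried).
Each pᵢ ln pᵢ term: 0.049×(-3.0169)=-0.1477, 0.7483×(-0.2900)=-0.2170, 0.0909×(-2.3979)=-0.2180, 0.1049×(-2.2548)=-0.2365, 0.007×(-4.9628)=-0.0347.
Sum = -0.8539, so H' = 0.85.

0.85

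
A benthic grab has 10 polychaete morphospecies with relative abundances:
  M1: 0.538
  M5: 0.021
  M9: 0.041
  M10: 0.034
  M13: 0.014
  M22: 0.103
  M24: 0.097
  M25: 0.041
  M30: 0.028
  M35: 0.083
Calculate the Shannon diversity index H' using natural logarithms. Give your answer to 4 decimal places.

1.6184

Each pᵢ ln pᵢ term (working shown to 6 dp, full precision carried): 0.538×(-0.619897)=-0.333504, 0.021×(-3.863233)=-0.081128, 0.041×(-3.194183)=-0.130962, 0.034×(-3.381395)=-0.114967, 0.014×(-4.268698)=-0.059762, 0.103×(-2.273026)=-0.234122, 0.097×(-2.333044)=-0.226305, 0.041×(-3.194183)=-0.130962, 0.028×(-3.575551)=-0.100115, 0.083×(-2.488915)=-0.206580.
Sum = -1.618407, so H' = 1.6184.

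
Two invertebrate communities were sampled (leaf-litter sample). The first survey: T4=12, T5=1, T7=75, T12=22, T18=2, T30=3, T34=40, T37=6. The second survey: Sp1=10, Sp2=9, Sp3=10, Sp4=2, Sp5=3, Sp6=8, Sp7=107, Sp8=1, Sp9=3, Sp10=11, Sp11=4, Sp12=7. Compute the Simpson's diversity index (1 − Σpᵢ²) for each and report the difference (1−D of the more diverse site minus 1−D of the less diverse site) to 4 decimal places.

0.0870

The first survey: N=161, proportions 0.074534, 0.006211, 0.465839, 0.136646, 0.012422, 0.018634, 0.248447, 0.037267, giving 1−D = 0.695112 (working shown to 6 dp, full precision carried).
The second survey: N=175, proportions 0.057143, 0.051429, 0.057143, 0.011429, 0.017143, 0.045714, 0.611429, 0.005714, 0.017143, 0.062857, 0.022857, 0.04, giving 1−D = 0.608065.
Difference = |0.695112 − 0.608065| = 0.087047, i.e. 0.0870 to 4 decimal places.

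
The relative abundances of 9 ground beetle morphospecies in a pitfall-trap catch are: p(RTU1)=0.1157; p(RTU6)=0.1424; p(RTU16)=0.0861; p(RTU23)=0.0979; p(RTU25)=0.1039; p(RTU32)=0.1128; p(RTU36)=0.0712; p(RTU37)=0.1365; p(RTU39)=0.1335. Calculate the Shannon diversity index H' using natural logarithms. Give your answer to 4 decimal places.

2.1759

Each pᵢ ln pᵢ term (working shown to 6 dp, full precision carried): 0.1157×(-2.156755)=-0.249537, 0.1424×(-1.949115)=-0.277554, 0.0861×(-2.452246)=-0.211138, 0.0979×(-2.323809)=-0.227501, 0.1039×(-2.264326)=-0.235264, 0.1128×(-2.182139)=-0.246145, 0.0712×(-2.642262)=-0.188129, 0.1365×(-1.991431)=-0.271830, 0.1335×(-2.013654)=-0.268823.
Sum = -2.175921, so H' = 2.1759.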